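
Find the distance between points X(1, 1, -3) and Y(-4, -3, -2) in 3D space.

d = √[(x₂-x₁)² + (y₂-y₁)² + (z₂-z₁)²]
  = √[(-5)² + (-4)² + 1²]
  = √[25 + 16 + 1]
  = √42
  ≈ 6.481

6.481


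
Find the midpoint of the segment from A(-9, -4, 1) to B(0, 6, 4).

M = ((x₁+x₂)/2, (y₁+y₂)/2, (z₁+z₂)/2)
  = ((-9 + 0)/2, (-4 + 6)/2, (1 + 4)/2)
  = (-9/2, 2/2, 5/2)
  = (-4.5, 1, 2.5)

(-4.5, 1, 2.5)


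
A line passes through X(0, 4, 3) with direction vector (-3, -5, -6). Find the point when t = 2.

P(t) = X + t·d
  = (0 + (-3)·2, 4 + (-5)·2, 3 + (-6)·2)
  = (0 - 6, 4 - 10, 3 - 12)
  = (-6, -6, -9)

(-6, -6, -9)


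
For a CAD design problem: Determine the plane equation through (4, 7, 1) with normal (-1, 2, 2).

The plane through P with normal n = (a, b, c) satisfies n·(r - P) = 0,
i.e. ax + by + cz = a·x₀ + b·y₀ + c·z₀.
d = (-1)·4 + 2·7 + 2·1
  = -4 + 14 + 2
  = 12
Equation: -x + 2y + 2z = 12

-x + 2y + 2z = 12


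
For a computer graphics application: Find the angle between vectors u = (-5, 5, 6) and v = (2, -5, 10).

u·v = (-5)·2 + 5·(-5) + 6·10 = -10 - 25 + 60 = 25
|u| = √((-5)² + 5² + 6²) = √86 ≈ 9.274
|v| = √(2² + (-5)² + 10²) = √129 ≈ 11.36
cos θ = (u·v)/(|u||v|) = 25/(9.274·11.36) ≈ 0.2374
θ = arccos(0.2374) ≈ 76.27°

76.27°


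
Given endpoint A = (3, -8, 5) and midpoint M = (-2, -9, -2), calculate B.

B = 2M - A
  = (2·(-2) - 3, 2·(-9) - (-8), 2·(-2) - 5)
  = (-4 - 3, -18 + 8, -4 - 5)
  = (-7, -10, -9)

(-7, -10, -9)


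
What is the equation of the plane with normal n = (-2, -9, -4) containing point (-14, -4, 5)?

The plane through P with normal n = (a, b, c) satisfies n·(r - P) = 0,
i.e. ax + by + cz = a·x₀ + b·y₀ + c·z₀.
d = (-2)·(-14) + (-9)·(-4) + (-4)·5
  = 28 + 36 - 20
  = 44
Equation: -2x - 9y - 4z = 44

-2x - 9y - 4z = 44


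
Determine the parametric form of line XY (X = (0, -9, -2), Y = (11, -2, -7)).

Direction vector d = Y - X = (11 + 0, -2 + 9, -7 + 2) = (11, 7, -5)
Parametric form r = X + t·d:
x = 0 + 11t, y = -9 + 7t, z = -2 - 5t

x = 0 + 11t, y = -9 + 7t, z = -2 - 5t


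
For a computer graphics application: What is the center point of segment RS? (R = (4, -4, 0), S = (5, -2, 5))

M = ((x₁+x₂)/2, (y₁+y₂)/2, (z₁+z₂)/2)
  = ((4 + 5)/2, (-4 - 2)/2, (0 + 5)/2)
  = (9/2, -6/2, 5/2)
  = (4.5, -3, 2.5)

(4.5, -3, 2.5)


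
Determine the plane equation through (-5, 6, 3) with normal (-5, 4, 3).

The plane through P with normal n = (a, b, c) satisfies n·(r - P) = 0,
i.e. ax + by + cz = a·x₀ + b·y₀ + c·z₀.
d = (-5)·(-5) + 4·6 + 3·3
  = 25 + 24 + 9
  = 58
Equation: -5x + 4y + 3z = 58

-5x + 4y + 3z = 58


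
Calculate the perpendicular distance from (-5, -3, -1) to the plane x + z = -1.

distance = |a·x₀ + b·y₀ + c·z₀ - d| / √(a² + b² + c²)
  = |1·(-5) + 0·(-3) + 1·(-1) - (-1)| / √(1² + 0² + 1²)
  = |-5 + 0 - 1 + 1| / √(1 + 0 + 1)
  = |-5| / √2
  = 5 / 1.414
  ≈ 3.536

3.536


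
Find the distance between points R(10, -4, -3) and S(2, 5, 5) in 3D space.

d = √[(x₂-x₁)² + (y₂-y₁)² + (z₂-z₁)²]
  = √[(-8)² + 9² + 8²]
  = √[64 + 81 + 64]
  = √209
  ≈ 14.46

14.46


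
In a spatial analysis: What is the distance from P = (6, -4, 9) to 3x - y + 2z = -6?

distance = |a·x₀ + b·y₀ + c·z₀ - d| / √(a² + b² + c²)
  = |3·6 + (-1)·(-4) + 2·9 - (-6)| / √(3² + (-1)² + 2²)
  = |18 + 4 + 18 + 6| / √(9 + 1 + 4)
  = |46| / √14
  = 46 / 3.742
  ≈ 12.29

12.29


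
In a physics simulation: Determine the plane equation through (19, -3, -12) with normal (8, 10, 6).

The plane through P with normal n = (a, b, c) satisfies n·(r - P) = 0,
i.e. ax + by + cz = a·x₀ + b·y₀ + c·z₀.
d = 8·19 + 10·(-3) + 6·(-12)
  = 152 - 30 - 72
  = 50
Equation: 8x + 10y + 6z = 50

8x + 10y + 6z = 50


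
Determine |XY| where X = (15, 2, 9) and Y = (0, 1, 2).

d = √[(x₂-x₁)² + (y₂-y₁)² + (z₂-z₁)²]
  = √[(-15)² + (-1)² + (-7)²]
  = √[225 + 1 + 49]
  = √275
  ≈ 16.58

16.58


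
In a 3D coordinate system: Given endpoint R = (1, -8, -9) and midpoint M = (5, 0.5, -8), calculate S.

S = 2M - R
  = (2·5 - 1, 2·0.5 - (-8), 2·(-8) - (-9))
  = (10 - 1, 1 + 8, -16 + 9)
  = (9, 9, -7)

(9, 9, -7)


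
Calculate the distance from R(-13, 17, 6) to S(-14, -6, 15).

d = √[(x₂-x₁)² + (y₂-y₁)² + (z₂-z₁)²]
  = √[(-1)² + (-23)² + 9²]
  = √[1 + 529 + 81]
  = √611
  ≈ 24.72

24.72


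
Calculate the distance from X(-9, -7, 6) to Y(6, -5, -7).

d = √[(x₂-x₁)² + (y₂-y₁)² + (z₂-z₁)²]
  = √[15² + 2² + (-13)²]
  = √[225 + 4 + 169]
  = √398
  ≈ 19.95

19.95


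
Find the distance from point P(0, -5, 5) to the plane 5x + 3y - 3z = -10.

distance = |a·x₀ + b·y₀ + c·z₀ - d| / √(a² + b² + c²)
  = |5·0 + 3·(-5) + (-3)·5 - (-10)| / √(5² + 3² + (-3)²)
  = |0 - 15 - 15 + 10| / √(25 + 9 + 9)
  = |-20| / √43
  = 20 / 6.557
  ≈ 3.05

3.05


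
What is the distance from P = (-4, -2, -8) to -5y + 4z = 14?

distance = |a·x₀ + b·y₀ + c·z₀ - d| / √(a² + b² + c²)
  = |0·(-4) + (-5)·(-2) + 4·(-8) - 14| / √(0² + (-5)² + 4²)
  = |0 + 10 - 32 - 14| / √(0 + 25 + 16)
  = |-36| / √41
  = 36 / 6.403
  ≈ 5.622

5.622


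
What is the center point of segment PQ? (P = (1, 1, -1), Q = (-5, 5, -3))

M = ((x₁+x₂)/2, (y₁+y₂)/2, (z₁+z₂)/2)
  = ((1 - 5)/2, (1 + 5)/2, (-1 - 3)/2)
  = (-4/2, 6/2, -4/2)
  = (-2, 3, -2)

(-2, 3, -2)


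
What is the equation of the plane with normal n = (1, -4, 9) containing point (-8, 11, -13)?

The plane through P with normal n = (a, b, c) satisfies n·(r - P) = 0,
i.e. ax + by + cz = a·x₀ + b·y₀ + c·z₀.
d = 1·(-8) + (-4)·11 + 9·(-13)
  = -8 - 44 - 117
  = -169
Equation: x - 4y + 9z = -169

x - 4y + 9z = -169


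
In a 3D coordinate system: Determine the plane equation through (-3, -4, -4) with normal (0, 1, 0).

The plane through P with normal n = (a, b, c) satisfies n·(r - P) = 0,
i.e. ax + by + cz = a·x₀ + b·y₀ + c·z₀.
d = 0·(-3) + 1·(-4) + 0·(-4)
  = 0 - 4 + 0
  = -4
Equation: y = -4

y = -4


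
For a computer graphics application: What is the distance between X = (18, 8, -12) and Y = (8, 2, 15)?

d = √[(x₂-x₁)² + (y₂-y₁)² + (z₂-z₁)²]
  = √[(-10)² + (-6)² + 27²]
  = √[100 + 36 + 729]
  = √865
  ≈ 29.41

29.41


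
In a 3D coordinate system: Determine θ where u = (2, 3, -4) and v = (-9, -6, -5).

u·v = 2·(-9) + 3·(-6) + (-4)·(-5) = -18 - 18 + 20 = -16
|u| = √(2² + 3² + (-4)²) = √29 ≈ 5.385
|v| = √((-9)² + (-6)² + (-5)²) = √142 ≈ 11.92
cos θ = (u·v)/(|u||v|) = -16/(5.385·11.92) ≈ -0.2493
θ = arccos(-0.2493) ≈ 104.4°

104.4°


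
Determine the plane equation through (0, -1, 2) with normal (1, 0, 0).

The plane through P with normal n = (a, b, c) satisfies n·(r - P) = 0,
i.e. ax + by + cz = a·x₀ + b·y₀ + c·z₀.
d = 1·0 + 0·(-1) + 0·2
  = 0 + 0 + 0
  = 0
Equation: x = 0

x = 0


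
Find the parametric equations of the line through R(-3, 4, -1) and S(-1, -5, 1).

Direction vector d = S - R = (-1 + 3, -5 - 4, 1 + 1) = (2, -9, 2)
Parametric form r = R + t·d:
x = -3 + 2t, y = 4 - 9t, z = -1 + 2t

x = -3 + 2t, y = 4 - 9t, z = -1 + 2t


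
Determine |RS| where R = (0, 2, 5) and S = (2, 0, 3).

d = √[(x₂-x₁)² + (y₂-y₁)² + (z₂-z₁)²]
  = √[2² + (-2)² + (-2)²]
  = √[4 + 4 + 4]
  = √12
  ≈ 3.464

3.464


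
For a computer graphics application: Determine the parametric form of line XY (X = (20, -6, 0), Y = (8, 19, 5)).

Direction vector d = Y - X = (8 - 20, 19 + 6, 5 + 0) = (-12, 25, 5)
Parametric form r = X + t·d:
x = 20 - 12t, y = -6 + 25t, z = 0 + 5t

x = 20 - 12t, y = -6 + 25t, z = 0 + 5t


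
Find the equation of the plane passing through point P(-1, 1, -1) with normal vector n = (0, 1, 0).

The plane through P with normal n = (a, b, c) satisfies n·(r - P) = 0,
i.e. ax + by + cz = a·x₀ + b·y₀ + c·z₀.
d = 0·(-1) + 1·1 + 0·(-1)
  = 0 + 1 + 0
  = 1
Equation: y = 1

y = 1


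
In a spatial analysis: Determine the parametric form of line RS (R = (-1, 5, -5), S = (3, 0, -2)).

Direction vector d = S - R = (3 + 1, 0 - 5, -2 + 5) = (4, -5, 3)
Parametric form r = R + t·d:
x = -1 + 4t, y = 5 - 5t, z = -5 + 3t

x = -1 + 4t, y = 5 - 5t, z = -5 + 3t


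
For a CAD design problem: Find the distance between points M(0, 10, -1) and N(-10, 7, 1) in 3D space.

d = √[(x₂-x₁)² + (y₂-y₁)² + (z₂-z₁)²]
  = √[(-10)² + (-3)² + 2²]
  = √[100 + 9 + 4]
  = √113
  ≈ 10.63

10.63


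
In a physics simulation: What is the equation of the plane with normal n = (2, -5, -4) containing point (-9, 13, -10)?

The plane through P with normal n = (a, b, c) satisfies n·(r - P) = 0,
i.e. ax + by + cz = a·x₀ + b·y₀ + c·z₀.
d = 2·(-9) + (-5)·13 + (-4)·(-10)
  = -18 - 65 + 40
  = -43
Equation: 2x - 5y - 4z = -43

2x - 5y - 4z = -43


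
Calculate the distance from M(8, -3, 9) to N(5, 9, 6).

d = √[(x₂-x₁)² + (y₂-y₁)² + (z₂-z₁)²]
  = √[(-3)² + 12² + (-3)²]
  = √[9 + 144 + 9]
  = √162
  ≈ 12.73

12.73


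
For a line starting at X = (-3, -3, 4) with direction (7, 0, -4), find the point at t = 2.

P(t) = X + t·d
  = (-3 + 7·2, -3 + 0·2, 4 + (-4)·2)
  = (-3 + 14, -3 + 0, 4 - 8)
  = (11, -3, -4)

(11, -3, -4)


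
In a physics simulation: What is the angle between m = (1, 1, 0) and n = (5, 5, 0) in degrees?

m·n = 1·5 + 1·5 + 0·0 = 5 + 5 + 0 = 10
|m| = √(1² + 1² + 0²) = √2 ≈ 1.414
|n| = √(5² + 5² + 0²) = √50 ≈ 7.071
cos θ = (m·n)/(|m||n|) = 10/(1.414·7.071) ≈ 1
θ = arccos(1) ≈ 0°

0°


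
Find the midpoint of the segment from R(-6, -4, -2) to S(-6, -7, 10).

M = ((x₁+x₂)/2, (y₁+y₂)/2, (z₁+z₂)/2)
  = ((-6 - 6)/2, (-4 - 7)/2, (-2 + 10)/2)
  = (-12/2, -11/2, 8/2)
  = (-6, -5.5, 4)

(-6, -5.5, 4)


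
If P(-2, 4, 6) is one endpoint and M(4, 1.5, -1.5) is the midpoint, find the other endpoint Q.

Q = 2M - P
  = (2·4 - (-2), 2·1.5 - 4, 2·(-1.5) - 6)
  = (8 + 2, 3 - 4, -3 - 6)
  = (10, -1, -9)

(10, -1, -9)


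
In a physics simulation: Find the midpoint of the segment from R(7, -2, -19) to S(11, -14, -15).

M = ((x₁+x₂)/2, (y₁+y₂)/2, (z₁+z₂)/2)
  = ((7 + 11)/2, (-2 - 14)/2, (-19 - 15)/2)
  = (18/2, -16/2, -34/2)
  = (9, -8, -17)

(9, -8, -17)


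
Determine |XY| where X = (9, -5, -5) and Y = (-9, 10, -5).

d = √[(x₂-x₁)² + (y₂-y₁)² + (z₂-z₁)²]
  = √[(-18)² + 15² + 0²]
  = √[324 + 225 + 0]
  = √549
  ≈ 23.43

23.43


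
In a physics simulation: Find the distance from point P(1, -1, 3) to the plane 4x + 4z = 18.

distance = |a·x₀ + b·y₀ + c·z₀ - d| / √(a² + b² + c²)
  = |4·1 + 0·(-1) + 4·3 - 18| / √(4² + 0² + 4²)
  = |4 + 0 + 12 - 18| / √(16 + 0 + 16)
  = |-2| / √32
  = 2 / 5.657
  ≈ 0.3536

0.3536


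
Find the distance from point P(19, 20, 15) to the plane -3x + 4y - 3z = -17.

distance = |a·x₀ + b·y₀ + c·z₀ - d| / √(a² + b² + c²)
  = |(-3)·19 + 4·20 + (-3)·15 - (-17)| / √((-3)² + 4² + (-3)²)
  = |-57 + 80 - 45 + 17| / √(9 + 16 + 9)
  = |-5| / √34
  = 5 / 5.831
  ≈ 0.8575

0.8575


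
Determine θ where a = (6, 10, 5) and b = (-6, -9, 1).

a·b = 6·(-6) + 10·(-9) + 5·1 = -36 - 90 + 5 = -121
|a| = √(6² + 10² + 5²) = √161 ≈ 12.69
|b| = √((-6)² + (-9)² + 1²) = √118 ≈ 10.86
cos θ = (a·b)/(|a||b|) = -121/(12.69·10.86) ≈ -0.8779
θ = arccos(-0.8779) ≈ 151.4°

151.4°


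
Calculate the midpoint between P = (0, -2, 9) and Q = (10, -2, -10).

M = ((x₁+x₂)/2, (y₁+y₂)/2, (z₁+z₂)/2)
  = ((0 + 10)/2, (-2 - 2)/2, (9 - 10)/2)
  = (10/2, -4/2, -1/2)
  = (5, -2, -0.5)

(5, -2, -0.5)


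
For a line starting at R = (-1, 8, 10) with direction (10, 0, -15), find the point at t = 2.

P(t) = R + t·d
  = (-1 + 10·2, 8 + 0·2, 10 + (-15)·2)
  = (-1 + 20, 8 + 0, 10 - 30)
  = (19, 8, -20)

(19, 8, -20)


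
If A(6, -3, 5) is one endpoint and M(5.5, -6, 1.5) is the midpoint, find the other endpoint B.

B = 2M - A
  = (2·5.5 - 6, 2·(-6) - (-3), 2·1.5 - 5)
  = (11 - 6, -12 + 3, 3 - 5)
  = (5, -9, -2)

(5, -9, -2)


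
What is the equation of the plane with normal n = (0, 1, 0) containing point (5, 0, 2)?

The plane through P with normal n = (a, b, c) satisfies n·(r - P) = 0,
i.e. ax + by + cz = a·x₀ + b·y₀ + c·z₀.
d = 0·5 + 1·0 + 0·2
  = 0 + 0 + 0
  = 0
Equation: y = 0

y = 0


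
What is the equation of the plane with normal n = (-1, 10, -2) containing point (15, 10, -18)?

The plane through P with normal n = (a, b, c) satisfies n·(r - P) = 0,
i.e. ax + by + cz = a·x₀ + b·y₀ + c·z₀.
d = (-1)·15 + 10·10 + (-2)·(-18)
  = -15 + 100 + 36
  = 121
Equation: -x + 10y - 2z = 121

-x + 10y - 2z = 121


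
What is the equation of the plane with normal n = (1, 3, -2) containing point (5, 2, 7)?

The plane through P with normal n = (a, b, c) satisfies n·(r - P) = 0,
i.e. ax + by + cz = a·x₀ + b·y₀ + c·z₀.
d = 1·5 + 3·2 + (-2)·7
  = 5 + 6 - 14
  = -3
Equation: x + 3y - 2z = -3

x + 3y - 2z = -3


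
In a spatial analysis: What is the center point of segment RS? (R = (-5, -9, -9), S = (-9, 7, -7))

M = ((x₁+x₂)/2, (y₁+y₂)/2, (z₁+z₂)/2)
  = ((-5 - 9)/2, (-9 + 7)/2, (-9 - 7)/2)
  = (-14/2, -2/2, -16/2)
  = (-7, -1, -8)

(-7, -1, -8)


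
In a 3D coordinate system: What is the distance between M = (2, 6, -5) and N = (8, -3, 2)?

d = √[(x₂-x₁)² + (y₂-y₁)² + (z₂-z₁)²]
  = √[6² + (-9)² + 7²]
  = √[36 + 81 + 49]
  = √166
  ≈ 12.88

12.88


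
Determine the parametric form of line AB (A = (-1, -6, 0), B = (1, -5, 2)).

Direction vector d = B - A = (1 + 1, -5 + 6, 2 + 0) = (2, 1, 2)
Parametric form r = A + t·d:
x = -1 + 2t, y = -6 + t, z = 0 + 2t

x = -1 + 2t, y = -6 + t, z = 0 + 2t


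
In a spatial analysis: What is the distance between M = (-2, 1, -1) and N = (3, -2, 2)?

d = √[(x₂-x₁)² + (y₂-y₁)² + (z₂-z₁)²]
  = √[5² + (-3)² + 3²]
  = √[25 + 9 + 9]
  = √43
  ≈ 6.557

6.557


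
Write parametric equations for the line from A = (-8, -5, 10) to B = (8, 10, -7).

Direction vector d = B - A = (8 + 8, 10 + 5, -7 - 10) = (16, 15, -17)
Parametric form r = A + t·d:
x = -8 + 16t, y = -5 + 15t, z = 10 - 17t

x = -8 + 16t, y = -5 + 15t, z = 10 - 17t


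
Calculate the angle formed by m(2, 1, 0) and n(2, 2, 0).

m·n = 2·2 + 1·2 + 0·0 = 4 + 2 + 0 = 6
|m| = √(2² + 1² + 0²) = √5 ≈ 2.236
|n| = √(2² + 2² + 0²) = √8 ≈ 2.828
cos θ = (m·n)/(|m||n|) = 6/(2.236·2.828) ≈ 0.9487
θ = arccos(0.9487) ≈ 18.43°

18.43°


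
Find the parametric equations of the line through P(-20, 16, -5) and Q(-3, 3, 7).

Direction vector d = Q - P = (-3 + 20, 3 - 16, 7 + 5) = (17, -13, 12)
Parametric form r = P + t·d:
x = -20 + 17t, y = 16 - 13t, z = -5 + 12t

x = -20 + 17t, y = 16 - 13t, z = -5 + 12t


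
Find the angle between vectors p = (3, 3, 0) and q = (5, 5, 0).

p·q = 3·5 + 3·5 + 0·0 = 15 + 15 + 0 = 30
|p| = √(3² + 3² + 0²) = √18 ≈ 4.243
|q| = √(5² + 5² + 0²) = √50 ≈ 7.071
cos θ = (p·q)/(|p||q|) = 30/(4.243·7.071) ≈ 1
θ = arccos(1) ≈ 0°

0°


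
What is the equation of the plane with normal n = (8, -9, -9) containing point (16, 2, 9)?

The plane through P with normal n = (a, b, c) satisfies n·(r - P) = 0,
i.e. ax + by + cz = a·x₀ + b·y₀ + c·z₀.
d = 8·16 + (-9)·2 + (-9)·9
  = 128 - 18 - 81
  = 29
Equation: 8x - 9y - 9z = 29

8x - 9y - 9z = 29


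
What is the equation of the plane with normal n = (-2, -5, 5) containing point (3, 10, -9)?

The plane through P with normal n = (a, b, c) satisfies n·(r - P) = 0,
i.e. ax + by + cz = a·x₀ + b·y₀ + c·z₀.
d = (-2)·3 + (-5)·10 + 5·(-9)
  = -6 - 50 - 45
  = -101
Equation: -2x - 5y + 5z = -101

-2x - 5y + 5z = -101


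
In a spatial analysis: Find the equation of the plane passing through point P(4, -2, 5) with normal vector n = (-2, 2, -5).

The plane through P with normal n = (a, b, c) satisfies n·(r - P) = 0,
i.e. ax + by + cz = a·x₀ + b·y₀ + c·z₀.
d = (-2)·4 + 2·(-2) + (-5)·5
  = -8 - 4 - 25
  = -37
Equation: -2x + 2y - 5z = -37

-2x + 2y - 5z = -37


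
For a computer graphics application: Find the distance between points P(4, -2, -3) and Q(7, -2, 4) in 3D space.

d = √[(x₂-x₁)² + (y₂-y₁)² + (z₂-z₁)²]
  = √[3² + 0² + 7²]
  = √[9 + 0 + 49]
  = √58
  ≈ 7.616

7.616


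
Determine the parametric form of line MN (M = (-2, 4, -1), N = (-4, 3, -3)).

Direction vector d = N - M = (-4 + 2, 3 - 4, -3 + 1) = (-2, -1, -2)
Parametric form r = M + t·d:
x = -2 - 2t, y = 4 - t, z = -1 - 2t

x = -2 - 2t, y = 4 - t, z = -1 - 2t


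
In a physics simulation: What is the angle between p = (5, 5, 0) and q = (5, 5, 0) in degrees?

p·q = 5·5 + 5·5 + 0·0 = 25 + 25 + 0 = 50
|p| = √(5² + 5² + 0²) = √50 ≈ 7.071
|q| = √(5² + 5² + 0²) = √50 ≈ 7.071
cos θ = (p·q)/(|p||q|) = 50/(7.071·7.071) ≈ 1
θ = arccos(1) ≈ 0°

0°


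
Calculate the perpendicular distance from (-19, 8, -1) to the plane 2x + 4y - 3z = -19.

distance = |a·x₀ + b·y₀ + c·z₀ - d| / √(a² + b² + c²)
  = |2·(-19) + 4·8 + (-3)·(-1) - (-19)| / √(2² + 4² + (-3)²)
  = |-38 + 32 + 3 + 19| / √(4 + 16 + 9)
  = |16| / √29
  = 16 / 5.385
  ≈ 2.971

2.971


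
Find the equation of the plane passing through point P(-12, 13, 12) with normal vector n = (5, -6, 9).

The plane through P with normal n = (a, b, c) satisfies n·(r - P) = 0,
i.e. ax + by + cz = a·x₀ + b·y₀ + c·z₀.
d = 5·(-12) + (-6)·13 + 9·12
  = -60 - 78 + 108
  = -30
Equation: 5x - 6y + 9z = -30

5x - 6y + 9z = -30


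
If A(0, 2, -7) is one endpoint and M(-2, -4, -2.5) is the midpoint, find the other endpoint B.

B = 2M - A
  = (2·(-2) - 0, 2·(-4) - 2, 2·(-2.5) - (-7))
  = (-4 + 0, -8 - 2, -5 + 7)
  = (-4, -10, 2)

(-4, -10, 2)


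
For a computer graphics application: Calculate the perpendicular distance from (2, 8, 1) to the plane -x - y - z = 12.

distance = |a·x₀ + b·y₀ + c·z₀ - d| / √(a² + b² + c²)
  = |(-1)·2 + (-1)·8 + (-1)·1 - 12| / √((-1)² + (-1)² + (-1)²)
  = |-2 - 8 - 1 - 12| / √(1 + 1 + 1)
  = |-23| / √3
  = 23 / 1.732
  ≈ 13.28

13.28


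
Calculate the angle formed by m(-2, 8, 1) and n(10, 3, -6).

m·n = (-2)·10 + 8·3 + 1·(-6) = -20 + 24 - 6 = -2
|m| = √((-2)² + 8² + 1²) = √69 ≈ 8.307
|n| = √(10² + 3² + (-6)²) = √145 ≈ 12.04
cos θ = (m·n)/(|m||n|) = -2/(8.307·12.04) ≈ -0.02
θ = arccos(-0.02) ≈ 91.15°

91.15°


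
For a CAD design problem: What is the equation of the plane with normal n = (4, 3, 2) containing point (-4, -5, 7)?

The plane through P with normal n = (a, b, c) satisfies n·(r - P) = 0,
i.e. ax + by + cz = a·x₀ + b·y₀ + c·z₀.
d = 4·(-4) + 3·(-5) + 2·7
  = -16 - 15 + 14
  = -17
Equation: 4x + 3y + 2z = -17

4x + 3y + 2z = -17


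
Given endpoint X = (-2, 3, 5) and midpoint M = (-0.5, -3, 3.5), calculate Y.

Y = 2M - X
  = (2·(-0.5) - (-2), 2·(-3) - 3, 2·3.5 - 5)
  = (-1 + 2, -6 - 3, 7 - 5)
  = (1, -9, 2)

(1, -9, 2)


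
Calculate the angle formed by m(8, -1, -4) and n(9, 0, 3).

m·n = 8·9 + (-1)·0 + (-4)·3 = 72 + 0 - 12 = 60
|m| = √(8² + (-1)² + (-4)²) = √81 ≈ 9
|n| = √(9² + 0² + 3²) = √90 ≈ 9.487
cos θ = (m·n)/(|m||n|) = 60/(9·9.487) ≈ 0.7027
θ = arccos(0.7027) ≈ 45.35°

45.35°


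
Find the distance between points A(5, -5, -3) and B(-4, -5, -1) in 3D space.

d = √[(x₂-x₁)² + (y₂-y₁)² + (z₂-z₁)²]
  = √[(-9)² + 0² + 2²]
  = √[81 + 0 + 4]
  = √85
  ≈ 9.22

9.22


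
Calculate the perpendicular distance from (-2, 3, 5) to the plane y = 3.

distance = |a·x₀ + b·y₀ + c·z₀ - d| / √(a² + b² + c²)
  = |0·(-2) + 1·3 + 0·5 - 3| / √(0² + 1² + 0²)
  = |0 + 3 + 0 - 3| / √(0 + 1 + 0)
  = |0| / √1
  = 0 / 1
  ≈ 0

0


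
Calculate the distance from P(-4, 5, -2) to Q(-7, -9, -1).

d = √[(x₂-x₁)² + (y₂-y₁)² + (z₂-z₁)²]
  = √[(-3)² + (-14)² + 1²]
  = √[9 + 196 + 1]
  = √206
  ≈ 14.35

14.35


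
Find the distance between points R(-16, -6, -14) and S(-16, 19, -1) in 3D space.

d = √[(x₂-x₁)² + (y₂-y₁)² + (z₂-z₁)²]
  = √[0² + 25² + 13²]
  = √[0 + 625 + 169]
  = √794
  ≈ 28.18

28.18


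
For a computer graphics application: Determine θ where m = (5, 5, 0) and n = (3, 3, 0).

m·n = 5·3 + 5·3 + 0·0 = 15 + 15 + 0 = 30
|m| = √(5² + 5² + 0²) = √50 ≈ 7.071
|n| = √(3² + 3² + 0²) = √18 ≈ 4.243
cos θ = (m·n)/(|m||n|) = 30/(7.071·4.243) ≈ 1
θ = arccos(1) ≈ 0°

0°


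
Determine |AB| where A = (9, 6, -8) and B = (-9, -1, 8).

d = √[(x₂-x₁)² + (y₂-y₁)² + (z₂-z₁)²]
  = √[(-18)² + (-7)² + 16²]
  = √[324 + 49 + 256]
  = √629
  ≈ 25.08

25.08


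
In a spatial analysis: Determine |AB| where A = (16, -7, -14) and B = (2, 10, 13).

d = √[(x₂-x₁)² + (y₂-y₁)² + (z₂-z₁)²]
  = √[(-14)² + 17² + 27²]
  = √[196 + 289 + 729]
  = √1214
  ≈ 34.84

34.84


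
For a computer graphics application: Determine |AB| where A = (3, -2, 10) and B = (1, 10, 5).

d = √[(x₂-x₁)² + (y₂-y₁)² + (z₂-z₁)²]
  = √[(-2)² + 12² + (-5)²]
  = √[4 + 144 + 25]
  = √173
  ≈ 13.15

13.15


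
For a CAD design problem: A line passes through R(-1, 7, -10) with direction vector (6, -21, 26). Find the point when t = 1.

P(t) = R + t·d
  = (-1 + 6·1, 7 + (-21)·1, -10 + 26·1)
  = (-1 + 6, 7 - 21, -10 + 26)
  = (5, -14, 16)

(5, -14, 16)


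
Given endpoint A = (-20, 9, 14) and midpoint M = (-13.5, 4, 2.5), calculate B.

B = 2M - A
  = (2·(-13.5) - (-20), 2·4 - 9, 2·2.5 - 14)
  = (-27 + 20, 8 - 9, 5 - 14)
  = (-7, -1, -9)

(-7, -1, -9)


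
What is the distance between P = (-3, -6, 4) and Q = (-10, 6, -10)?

d = √[(x₂-x₁)² + (y₂-y₁)² + (z₂-z₁)²]
  = √[(-7)² + 12² + (-14)²]
  = √[49 + 144 + 196]
  = √389
  ≈ 19.72

19.72


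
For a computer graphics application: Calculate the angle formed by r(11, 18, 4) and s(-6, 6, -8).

r·s = 11·(-6) + 18·6 + 4·(-8) = -66 + 108 - 32 = 10
|r| = √(11² + 18² + 4²) = √461 ≈ 21.47
|s| = √((-6)² + 6² + (-8)²) = √136 ≈ 11.66
cos θ = (r·s)/(|r||s|) = 10/(21.47·11.66) ≈ 0.03994
θ = arccos(0.03994) ≈ 87.71°

87.71°


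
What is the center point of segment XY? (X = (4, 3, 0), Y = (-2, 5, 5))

M = ((x₁+x₂)/2, (y₁+y₂)/2, (z₁+z₂)/2)
  = ((4 - 2)/2, (3 + 5)/2, (0 + 5)/2)
  = (2/2, 8/2, 5/2)
  = (1, 4, 2.5)

(1, 4, 2.5)


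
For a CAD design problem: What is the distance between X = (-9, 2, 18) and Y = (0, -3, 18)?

d = √[(x₂-x₁)² + (y₂-y₁)² + (z₂-z₁)²]
  = √[9² + (-5)² + 0²]
  = √[81 + 25 + 0]
  = √106
  ≈ 10.3

10.3


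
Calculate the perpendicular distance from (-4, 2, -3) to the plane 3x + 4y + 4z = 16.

distance = |a·x₀ + b·y₀ + c·z₀ - d| / √(a² + b² + c²)
  = |3·(-4) + 4·2 + 4·(-3) - 16| / √(3² + 4² + 4²)
  = |-12 + 8 - 12 - 16| / √(9 + 16 + 16)
  = |-32| / √41
  = 32 / 6.403
  ≈ 4.998

4.998


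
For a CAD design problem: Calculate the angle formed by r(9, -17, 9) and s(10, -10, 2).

r·s = 9·10 + (-17)·(-10) + 9·2 = 90 + 170 + 18 = 278
|r| = √(9² + (-17)² + 9²) = √451 ≈ 21.24
|s| = √(10² + (-10)² + 2²) = √204 ≈ 14.28
cos θ = (r·s)/(|r||s|) = 278/(21.24·14.28) ≈ 0.9165
θ = arccos(0.9165) ≈ 23.58°

23.58°


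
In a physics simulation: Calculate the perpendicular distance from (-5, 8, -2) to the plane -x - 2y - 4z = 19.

distance = |a·x₀ + b·y₀ + c·z₀ - d| / √(a² + b² + c²)
  = |(-1)·(-5) + (-2)·8 + (-4)·(-2) - 19| / √((-1)² + (-2)² + (-4)²)
  = |5 - 16 + 8 - 19| / √(1 + 4 + 16)
  = |-22| / √21
  = 22 / 4.583
  ≈ 4.801

4.801


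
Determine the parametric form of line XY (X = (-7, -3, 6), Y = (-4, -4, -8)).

Direction vector d = Y - X = (-4 + 7, -4 + 3, -8 - 6) = (3, -1, -14)
Parametric form r = X + t·d:
x = -7 + 3t, y = -3 - t, z = 6 - 14t

x = -7 + 3t, y = -3 - t, z = 6 - 14t


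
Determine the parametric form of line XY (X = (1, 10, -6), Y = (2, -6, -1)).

Direction vector d = Y - X = (2 - 1, -6 - 10, -1 + 6) = (1, -16, 5)
Parametric form r = X + t·d:
x = 1 + t, y = 10 - 16t, z = -6 + 5t

x = 1 + t, y = 10 - 16t, z = -6 + 5t


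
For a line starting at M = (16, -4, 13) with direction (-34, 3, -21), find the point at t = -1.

P(t) = M + t·d
  = (16 + (-34)·(-1), -4 + 3·(-1), 13 + (-21)·(-1))
  = (16 + 34, -4 - 3, 13 + 21)
  = (50, -7, 34)

(50, -7, 34)


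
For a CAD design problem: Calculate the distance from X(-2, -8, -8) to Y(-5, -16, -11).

d = √[(x₂-x₁)² + (y₂-y₁)² + (z₂-z₁)²]
  = √[(-3)² + (-8)² + (-3)²]
  = √[9 + 64 + 9]
  = √82
  ≈ 9.055

9.055


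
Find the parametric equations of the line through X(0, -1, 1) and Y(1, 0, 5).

Direction vector d = Y - X = (1 + 0, 0 + 1, 5 - 1) = (1, 1, 4)
Parametric form r = X + t·d:
x = 0 + t, y = -1 + t, z = 1 + 4t

x = 0 + t, y = -1 + t, z = 1 + 4t


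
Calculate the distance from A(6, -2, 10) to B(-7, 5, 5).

d = √[(x₂-x₁)² + (y₂-y₁)² + (z₂-z₁)²]
  = √[(-13)² + 7² + (-5)²]
  = √[169 + 49 + 25]
  = √243
  ≈ 15.59

15.59


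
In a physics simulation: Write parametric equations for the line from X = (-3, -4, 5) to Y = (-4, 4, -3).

Direction vector d = Y - X = (-4 + 3, 4 + 4, -3 - 5) = (-1, 8, -8)
Parametric form r = X + t·d:
x = -3 - t, y = -4 + 8t, z = 5 - 8t

x = -3 - t, y = -4 + 8t, z = 5 - 8t


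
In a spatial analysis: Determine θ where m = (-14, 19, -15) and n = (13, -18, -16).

m·n = (-14)·13 + 19·(-18) + (-15)·(-16) = -182 - 342 + 240 = -284
|m| = √((-14)² + 19² + (-15)²) = √782 ≈ 27.96
|n| = √(13² + (-18)² + (-16)²) = √749 ≈ 27.37
cos θ = (m·n)/(|m||n|) = -284/(27.96·27.37) ≈ -0.3711
θ = arccos(-0.3711) ≈ 111.8°

111.8°


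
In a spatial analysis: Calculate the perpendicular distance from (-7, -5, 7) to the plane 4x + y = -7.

distance = |a·x₀ + b·y₀ + c·z₀ - d| / √(a² + b² + c²)
  = |4·(-7) + 1·(-5) + 0·7 - (-7)| / √(4² + 1² + 0²)
  = |-28 - 5 + 0 + 7| / √(16 + 1 + 0)
  = |-26| / √17
  = 26 / 4.123
  ≈ 6.306

6.306


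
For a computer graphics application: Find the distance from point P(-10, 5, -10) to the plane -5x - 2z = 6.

distance = |a·x₀ + b·y₀ + c·z₀ - d| / √(a² + b² + c²)
  = |(-5)·(-10) + 0·5 + (-2)·(-10) - 6| / √((-5)² + 0² + (-2)²)
  = |50 + 0 + 20 - 6| / √(25 + 0 + 4)
  = |64| / √29
  = 64 / 5.385
  ≈ 11.88

11.88


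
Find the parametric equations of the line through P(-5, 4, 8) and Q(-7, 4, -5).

Direction vector d = Q - P = (-7 + 5, 4 - 4, -5 - 8) = (-2, 0, -13)
Parametric form r = P + t·d:
x = -5 - 2t, y = 4, z = 8 - 13t

x = -5 - 2t, y = 4, z = 8 - 13t


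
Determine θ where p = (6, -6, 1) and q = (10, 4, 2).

p·q = 6·10 + (-6)·4 + 1·2 = 60 - 24 + 2 = 38
|p| = √(6² + (-6)² + 1²) = √73 ≈ 8.544
|q| = √(10² + 4² + 2²) = √120 ≈ 10.95
cos θ = (p·q)/(|p||q|) = 38/(8.544·10.95) ≈ 0.406
θ = arccos(0.406) ≈ 66.05°

66.05°


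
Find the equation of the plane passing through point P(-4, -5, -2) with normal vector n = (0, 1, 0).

The plane through P with normal n = (a, b, c) satisfies n·(r - P) = 0,
i.e. ax + by + cz = a·x₀ + b·y₀ + c·z₀.
d = 0·(-4) + 1·(-5) + 0·(-2)
  = 0 - 5 + 0
  = -5
Equation: y = -5

y = -5


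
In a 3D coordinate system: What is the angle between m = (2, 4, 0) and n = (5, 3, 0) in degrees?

m·n = 2·5 + 4·3 + 0·0 = 10 + 12 + 0 = 22
|m| = √(2² + 4² + 0²) = √20 ≈ 4.472
|n| = √(5² + 3² + 0²) = √34 ≈ 5.831
cos θ = (m·n)/(|m||n|) = 22/(4.472·5.831) ≈ 0.8437
θ = arccos(0.8437) ≈ 32.47°

32.47°


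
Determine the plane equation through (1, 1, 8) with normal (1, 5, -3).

The plane through P with normal n = (a, b, c) satisfies n·(r - P) = 0,
i.e. ax + by + cz = a·x₀ + b·y₀ + c·z₀.
d = 1·1 + 5·1 + (-3)·8
  = 1 + 5 - 24
  = -18
Equation: x + 5y - 3z = -18

x + 5y - 3z = -18


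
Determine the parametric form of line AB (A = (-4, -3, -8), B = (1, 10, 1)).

Direction vector d = B - A = (1 + 4, 10 + 3, 1 + 8) = (5, 13, 9)
Parametric form r = A + t·d:
x = -4 + 5t, y = -3 + 13t, z = -8 + 9t

x = -4 + 5t, y = -3 + 13t, z = -8 + 9t


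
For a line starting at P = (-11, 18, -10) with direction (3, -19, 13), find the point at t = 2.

P(t) = P + t·d
  = (-11 + 3·2, 18 + (-19)·2, -10 + 13·2)
  = (-11 + 6, 18 - 38, -10 + 26)
  = (-5, -20, 16)

(-5, -20, 16)


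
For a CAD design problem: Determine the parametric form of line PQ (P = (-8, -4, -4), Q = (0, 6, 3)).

Direction vector d = Q - P = (0 + 8, 6 + 4, 3 + 4) = (8, 10, 7)
Parametric form r = P + t·d:
x = -8 + 8t, y = -4 + 10t, z = -4 + 7t

x = -8 + 8t, y = -4 + 10t, z = -4 + 7t


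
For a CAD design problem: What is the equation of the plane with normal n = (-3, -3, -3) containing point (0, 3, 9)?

The plane through P with normal n = (a, b, c) satisfies n·(r - P) = 0,
i.e. ax + by + cz = a·x₀ + b·y₀ + c·z₀.
d = (-3)·0 + (-3)·3 + (-3)·9
  = 0 - 9 - 27
  = -36
Equation: -3x - 3y - 3z = -36

-3x - 3y - 3z = -36


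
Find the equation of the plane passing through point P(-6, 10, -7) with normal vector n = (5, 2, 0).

The plane through P with normal n = (a, b, c) satisfies n·(r - P) = 0,
i.e. ax + by + cz = a·x₀ + b·y₀ + c·z₀.
d = 5·(-6) + 2·10 + 0·(-7)
  = -30 + 20 + 0
  = -10
Equation: 5x + 2y = -10

5x + 2y = -10


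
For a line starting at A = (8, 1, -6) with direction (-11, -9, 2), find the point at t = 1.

P(t) = A + t·d
  = (8 + (-11)·1, 1 + (-9)·1, -6 + 2·1)
  = (8 - 11, 1 - 9, -6 + 2)
  = (-3, -8, -4)

(-3, -8, -4)


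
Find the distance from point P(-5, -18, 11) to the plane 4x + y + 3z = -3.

distance = |a·x₀ + b·y₀ + c·z₀ - d| / √(a² + b² + c²)
  = |4·(-5) + 1·(-18) + 3·11 - (-3)| / √(4² + 1² + 3²)
  = |-20 - 18 + 33 + 3| / √(16 + 1 + 9)
  = |-2| / √26
  = 2 / 5.099
  ≈ 0.3922

0.3922


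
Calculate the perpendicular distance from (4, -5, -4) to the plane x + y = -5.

distance = |a·x₀ + b·y₀ + c·z₀ - d| / √(a² + b² + c²)
  = |1·4 + 1·(-5) + 0·(-4) - (-5)| / √(1² + 1² + 0²)
  = |4 - 5 + 0 + 5| / √(1 + 1 + 0)
  = |4| / √2
  = 4 / 1.414
  ≈ 2.828

2.828


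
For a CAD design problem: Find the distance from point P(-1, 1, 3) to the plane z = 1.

distance = |a·x₀ + b·y₀ + c·z₀ - d| / √(a² + b² + c²)
  = |0·(-1) + 0·1 + 1·3 - 1| / √(0² + 0² + 1²)
  = |0 + 0 + 3 - 1| / √(0 + 0 + 1)
  = |2| / √1
  = 2 / 1
  ≈ 2

2


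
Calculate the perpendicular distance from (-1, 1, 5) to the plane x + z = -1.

distance = |a·x₀ + b·y₀ + c·z₀ - d| / √(a² + b² + c²)
  = |1·(-1) + 0·1 + 1·5 - (-1)| / √(1² + 0² + 1²)
  = |-1 + 0 + 5 + 1| / √(1 + 0 + 1)
  = |5| / √2
  = 5 / 1.414
  ≈ 3.536

3.536


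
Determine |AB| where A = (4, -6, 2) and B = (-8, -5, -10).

d = √[(x₂-x₁)² + (y₂-y₁)² + (z₂-z₁)²]
  = √[(-12)² + 1² + (-12)²]
  = √[144 + 1 + 144]
  = √289
  ≈ 17

17


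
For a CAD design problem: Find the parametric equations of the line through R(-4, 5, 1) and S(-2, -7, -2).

Direction vector d = S - R = (-2 + 4, -7 - 5, -2 - 1) = (2, -12, -3)
Parametric form r = R + t·d:
x = -4 + 2t, y = 5 - 12t, z = 1 - 3t

x = -4 + 2t, y = 5 - 12t, z = 1 - 3t


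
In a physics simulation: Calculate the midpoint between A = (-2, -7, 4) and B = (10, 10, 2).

M = ((x₁+x₂)/2, (y₁+y₂)/2, (z₁+z₂)/2)
  = ((-2 + 10)/2, (-7 + 10)/2, (4 + 2)/2)
  = (8/2, 3/2, 6/2)
  = (4, 1.5, 3)

(4, 1.5, 3)


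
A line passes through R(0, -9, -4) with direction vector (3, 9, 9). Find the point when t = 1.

P(t) = R + t·d
  = (0 + 3·1, -9 + 9·1, -4 + 9·1)
  = (0 + 3, -9 + 9, -4 + 9)
  = (3, 0, 5)

(3, 0, 5)


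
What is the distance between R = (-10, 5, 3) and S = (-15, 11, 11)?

d = √[(x₂-x₁)² + (y₂-y₁)² + (z₂-z₁)²]
  = √[(-5)² + 6² + 8²]
  = √[25 + 36 + 64]
  = √125
  ≈ 11.18

11.18


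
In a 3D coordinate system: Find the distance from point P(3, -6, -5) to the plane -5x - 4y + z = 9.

distance = |a·x₀ + b·y₀ + c·z₀ - d| / √(a² + b² + c²)
  = |(-5)·3 + (-4)·(-6) + 1·(-5) - 9| / √((-5)² + (-4)² + 1²)
  = |-15 + 24 - 5 - 9| / √(25 + 16 + 1)
  = |-5| / √42
  = 5 / 6.481
  ≈ 0.7715

0.7715


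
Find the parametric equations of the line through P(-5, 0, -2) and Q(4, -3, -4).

Direction vector d = Q - P = (4 + 5, -3 + 0, -4 + 2) = (9, -3, -2)
Parametric form r = P + t·d:
x = -5 + 9t, y = 0 - 3t, z = -2 - 2t

x = -5 + 9t, y = 0 - 3t, z = -2 - 2t


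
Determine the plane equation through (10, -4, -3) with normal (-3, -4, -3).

The plane through P with normal n = (a, b, c) satisfies n·(r - P) = 0,
i.e. ax + by + cz = a·x₀ + b·y₀ + c·z₀.
d = (-3)·10 + (-4)·(-4) + (-3)·(-3)
  = -30 + 16 + 9
  = -5
Equation: -3x - 4y - 3z = -5

-3x - 4y - 3z = -5


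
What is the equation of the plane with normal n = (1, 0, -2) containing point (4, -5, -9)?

The plane through P with normal n = (a, b, c) satisfies n·(r - P) = 0,
i.e. ax + by + cz = a·x₀ + b·y₀ + c·z₀.
d = 1·4 + 0·(-5) + (-2)·(-9)
  = 4 + 0 + 18
  = 22
Equation: x - 2z = 22

x - 2z = 22


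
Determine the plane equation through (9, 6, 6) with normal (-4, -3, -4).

The plane through P with normal n = (a, b, c) satisfies n·(r - P) = 0,
i.e. ax + by + cz = a·x₀ + b·y₀ + c·z₀.
d = (-4)·9 + (-3)·6 + (-4)·6
  = -36 - 18 - 24
  = -78
Equation: -4x - 3y - 4z = -78

-4x - 3y - 4z = -78


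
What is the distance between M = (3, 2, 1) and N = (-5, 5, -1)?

d = √[(x₂-x₁)² + (y₂-y₁)² + (z₂-z₁)²]
  = √[(-8)² + 3² + (-2)²]
  = √[64 + 9 + 4]
  = √77
  ≈ 8.775

8.775


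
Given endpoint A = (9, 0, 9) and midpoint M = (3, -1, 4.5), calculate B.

B = 2M - A
  = (2·3 - 9, 2·(-1) - 0, 2·4.5 - 9)
  = (6 - 9, -2 + 0, 9 - 9)
  = (-3, -2, 0)

(-3, -2, 0)


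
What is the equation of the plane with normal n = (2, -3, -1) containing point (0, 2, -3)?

The plane through P with normal n = (a, b, c) satisfies n·(r - P) = 0,
i.e. ax + by + cz = a·x₀ + b·y₀ + c·z₀.
d = 2·0 + (-3)·2 + (-1)·(-3)
  = 0 - 6 + 3
  = -3
Equation: 2x - 3y - z = -3

2x - 3y - z = -3


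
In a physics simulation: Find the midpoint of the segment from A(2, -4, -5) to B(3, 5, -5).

M = ((x₁+x₂)/2, (y₁+y₂)/2, (z₁+z₂)/2)
  = ((2 + 3)/2, (-4 + 5)/2, (-5 - 5)/2)
  = (5/2, 1/2, -10/2)
  = (2.5, 0.5, -5)

(2.5, 0.5, -5)


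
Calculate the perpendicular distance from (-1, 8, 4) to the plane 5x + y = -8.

distance = |a·x₀ + b·y₀ + c·z₀ - d| / √(a² + b² + c²)
  = |5·(-1) + 1·8 + 0·4 - (-8)| / √(5² + 1² + 0²)
  = |-5 + 8 + 0 + 8| / √(25 + 1 + 0)
  = |11| / √26
  = 11 / 5.099
  ≈ 2.157

2.157


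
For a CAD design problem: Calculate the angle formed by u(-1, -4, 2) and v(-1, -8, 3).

u·v = (-1)·(-1) + (-4)·(-8) + 2·3 = 1 + 32 + 6 = 39
|u| = √((-1)² + (-4)² + 2²) = √21 ≈ 4.583
|v| = √((-1)² + (-8)² + 3²) = √74 ≈ 8.602
cos θ = (u·v)/(|u||v|) = 39/(4.583·8.602) ≈ 0.9893
θ = arccos(0.9893) ≈ 8.379°

8.379°


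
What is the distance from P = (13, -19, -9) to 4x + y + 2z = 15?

distance = |a·x₀ + b·y₀ + c·z₀ - d| / √(a² + b² + c²)
  = |4·13 + 1·(-19) + 2·(-9) - 15| / √(4² + 1² + 2²)
  = |52 - 19 - 18 - 15| / √(16 + 1 + 4)
  = |0| / √21
  = 0 / 4.583
  ≈ 0

0


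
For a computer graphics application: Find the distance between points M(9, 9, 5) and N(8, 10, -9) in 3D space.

d = √[(x₂-x₁)² + (y₂-y₁)² + (z₂-z₁)²]
  = √[(-1)² + 1² + (-14)²]
  = √[1 + 1 + 196]
  = √198
  ≈ 14.07

14.07


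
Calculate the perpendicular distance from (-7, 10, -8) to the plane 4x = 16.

distance = |a·x₀ + b·y₀ + c·z₀ - d| / √(a² + b² + c²)
  = |4·(-7) + 0·10 + 0·(-8) - 16| / √(4² + 0² + 0²)
  = |-28 + 0 + 0 - 16| / √(16 + 0 + 0)
  = |-44| / √16
  = 44 / 4
  ≈ 11

11


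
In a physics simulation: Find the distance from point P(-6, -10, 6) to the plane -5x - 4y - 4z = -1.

distance = |a·x₀ + b·y₀ + c·z₀ - d| / √(a² + b² + c²)
  = |(-5)·(-6) + (-4)·(-10) + (-4)·6 - (-1)| / √((-5)² + (-4)² + (-4)²)
  = |30 + 40 - 24 + 1| / √(25 + 16 + 16)
  = |47| / √57
  = 47 / 7.55
  ≈ 6.225

6.225


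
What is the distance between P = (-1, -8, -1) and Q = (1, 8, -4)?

d = √[(x₂-x₁)² + (y₂-y₁)² + (z₂-z₁)²]
  = √[2² + 16² + (-3)²]
  = √[4 + 256 + 9]
  = √269
  ≈ 16.4

16.4


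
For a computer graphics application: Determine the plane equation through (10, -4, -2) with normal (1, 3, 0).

The plane through P with normal n = (a, b, c) satisfies n·(r - P) = 0,
i.e. ax + by + cz = a·x₀ + b·y₀ + c·z₀.
d = 1·10 + 3·(-4) + 0·(-2)
  = 10 - 12 + 0
  = -2
Equation: x + 3y = -2

x + 3y = -2


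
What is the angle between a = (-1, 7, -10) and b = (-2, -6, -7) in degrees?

a·b = (-1)·(-2) + 7·(-6) + (-10)·(-7) = 2 - 42 + 70 = 30
|a| = √((-1)² + 7² + (-10)²) = √150 ≈ 12.25
|b| = √((-2)² + (-6)² + (-7)²) = √89 ≈ 9.434
cos θ = (a·b)/(|a||b|) = 30/(12.25·9.434) ≈ 0.2596
θ = arccos(0.2596) ≈ 74.95°

74.95°


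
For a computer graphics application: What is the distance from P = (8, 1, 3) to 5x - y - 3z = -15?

distance = |a·x₀ + b·y₀ + c·z₀ - d| / √(a² + b² + c²)
  = |5·8 + (-1)·1 + (-3)·3 - (-15)| / √(5² + (-1)² + (-3)²)
  = |40 - 1 - 9 + 15| / √(25 + 1 + 9)
  = |45| / √35
  = 45 / 5.916
  ≈ 7.606

7.606


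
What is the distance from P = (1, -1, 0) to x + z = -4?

distance = |a·x₀ + b·y₀ + c·z₀ - d| / √(a² + b² + c²)
  = |1·1 + 0·(-1) + 1·0 - (-4)| / √(1² + 0² + 1²)
  = |1 + 0 + 0 + 4| / √(1 + 0 + 1)
  = |5| / √2
  = 5 / 1.414
  ≈ 3.536

3.536


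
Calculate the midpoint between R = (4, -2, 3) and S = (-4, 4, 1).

M = ((x₁+x₂)/2, (y₁+y₂)/2, (z₁+z₂)/2)
  = ((4 - 4)/2, (-2 + 4)/2, (3 + 1)/2)
  = (0/2, 2/2, 4/2)
  = (0, 1, 2)

(0, 1, 2)


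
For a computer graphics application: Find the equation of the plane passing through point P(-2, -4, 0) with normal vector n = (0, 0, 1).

The plane through P with normal n = (a, b, c) satisfies n·(r - P) = 0,
i.e. ax + by + cz = a·x₀ + b·y₀ + c·z₀.
d = 0·(-2) + 0·(-4) + 1·0
  = 0 + 0 + 0
  = 0
Equation: z = 0

z = 0


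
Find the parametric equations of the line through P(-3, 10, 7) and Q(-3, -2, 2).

Direction vector d = Q - P = (-3 + 3, -2 - 10, 2 - 7) = (0, -12, -5)
Parametric form r = P + t·d:
x = -3, y = 10 - 12t, z = 7 - 5t

x = -3, y = 10 - 12t, z = 7 - 5t


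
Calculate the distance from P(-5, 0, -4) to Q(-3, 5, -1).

d = √[(x₂-x₁)² + (y₂-y₁)² + (z₂-z₁)²]
  = √[2² + 5² + 3²]
  = √[4 + 25 + 9]
  = √38
  ≈ 6.164

6.164


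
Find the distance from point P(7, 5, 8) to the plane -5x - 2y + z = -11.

distance = |a·x₀ + b·y₀ + c·z₀ - d| / √(a² + b² + c²)
  = |(-5)·7 + (-2)·5 + 1·8 - (-11)| / √((-5)² + (-2)² + 1²)
  = |-35 - 10 + 8 + 11| / √(25 + 4 + 1)
  = |-26| / √30
  = 26 / 5.477
  ≈ 4.747

4.747


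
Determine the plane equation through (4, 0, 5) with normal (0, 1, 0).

The plane through P with normal n = (a, b, c) satisfies n·(r - P) = 0,
i.e. ax + by + cz = a·x₀ + b·y₀ + c·z₀.
d = 0·4 + 1·0 + 0·5
  = 0 + 0 + 0
  = 0
Equation: y = 0

y = 0
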